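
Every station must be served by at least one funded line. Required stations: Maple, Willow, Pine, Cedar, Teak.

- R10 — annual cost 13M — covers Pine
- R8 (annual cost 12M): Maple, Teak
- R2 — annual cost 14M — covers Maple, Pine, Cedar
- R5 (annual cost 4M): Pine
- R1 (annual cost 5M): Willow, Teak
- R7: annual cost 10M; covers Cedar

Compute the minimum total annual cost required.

Choose R2 and R1: together they cover Maple, Willow, Pine, Cedar, Teak — every station.
Total annual cost: 14 + 5 = 19.

19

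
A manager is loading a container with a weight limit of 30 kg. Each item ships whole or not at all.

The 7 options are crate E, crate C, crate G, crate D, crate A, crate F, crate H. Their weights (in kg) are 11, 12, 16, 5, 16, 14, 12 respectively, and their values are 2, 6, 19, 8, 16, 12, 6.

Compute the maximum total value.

31

Treat it as a binary knapsack problem.
Allowing fractional choices, the relaxed optimum would be about 36.0, but items are indivisible.
crate A + crate F: weight 16 + 14 = 30 ≤ 30, value 16 + 12 = 28.
crate G + crate F: weight 16 + 14 = 30 ≤ 30, value 19 + 12 = 31.
Best is crate G and crate F with total value 31.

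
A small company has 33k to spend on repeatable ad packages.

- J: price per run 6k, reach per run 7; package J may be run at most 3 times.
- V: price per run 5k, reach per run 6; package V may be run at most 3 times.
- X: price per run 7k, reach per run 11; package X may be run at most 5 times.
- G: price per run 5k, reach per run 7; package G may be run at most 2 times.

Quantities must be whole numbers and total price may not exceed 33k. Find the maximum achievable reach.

51

4×X and 1×G: price 33 ≤ 33, reach 4·11 + 1·7 = 51.
1×V and 4×X: price 33 ≤ 33, reach 1·6 + 4·11 = 50.
Best is 51.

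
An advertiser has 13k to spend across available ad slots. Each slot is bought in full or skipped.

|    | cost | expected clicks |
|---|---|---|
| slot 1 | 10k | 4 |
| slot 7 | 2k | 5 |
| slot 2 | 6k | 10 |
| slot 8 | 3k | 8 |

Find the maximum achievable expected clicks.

23

Allowing fractional choices, the relaxed optimum would be about 23.8, but ad slots are indivisible.
slot 2 + slot 8: cost 6 + 3 = 9 ≤ 13, expected clicks 10 + 8 = 18.
slot 7 + slot 2 + slot 8: cost 2 + 6 + 3 = 11 ≤ 13, expected clicks 5 + 10 + 8 = 23.
Best is slot 7, slot 2, and slot 8 with total expected clicks 23.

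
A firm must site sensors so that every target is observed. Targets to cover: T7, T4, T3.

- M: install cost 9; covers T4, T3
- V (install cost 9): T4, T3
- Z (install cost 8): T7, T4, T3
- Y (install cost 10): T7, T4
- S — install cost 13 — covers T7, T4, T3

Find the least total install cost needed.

8

Z alone covers T7, T4, T3 — every target.
Total install cost: 8.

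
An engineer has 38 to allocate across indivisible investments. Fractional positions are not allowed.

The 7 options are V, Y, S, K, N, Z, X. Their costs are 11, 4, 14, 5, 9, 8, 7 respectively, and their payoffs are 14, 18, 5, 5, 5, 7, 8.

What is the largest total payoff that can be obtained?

Allowing fractional choices, the relaxed optimum would be about 53.7, but investments are indivisible.
V + Y + K + N + X: cost 11 + 4 + 5 + 9 + 7 = 36 ≤ 38, payoff 14 + 18 + 5 + 5 + 8 = 50.
V + Y + K + N + Z: cost 11 + 4 + 5 + 9 + 8 = 37 ≤ 38, payoff 14 + 18 + 5 + 5 + 7 = 49.
V + Y + K + Z + X: cost 11 + 4 + 5 + 8 + 7 = 35 ≤ 38, payoff 14 + 18 + 5 + 7 + 8 = 52.
Best is V, Y, K, Z, and X with total payoff 52.

52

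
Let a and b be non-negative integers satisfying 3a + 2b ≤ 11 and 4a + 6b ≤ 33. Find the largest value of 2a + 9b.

45

(a,b)=(0,5): 3·0+2·5=10≤11, 4·0+6·5=30≤33, objective 45.
(a,b)=(1,4): 3·1+2·4=11≤11, 4·1+6·4=28≤33, objective 38.
No feasible integer point exceeds 45.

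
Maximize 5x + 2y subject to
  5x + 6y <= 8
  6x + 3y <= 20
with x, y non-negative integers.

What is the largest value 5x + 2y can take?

The continuous relaxation peaks at (1.6, 0) with value 8.00; rounding to a feasible lattice point costs some objective.
(x,y)=(1,0): 5·1+6·0=5≤8, 6·1+3·0=6≤20, objective 5.
(x,y)=(0,1): 5·0+6·1=6≤8, 6·0+3·1=3≤20, objective 2.
(x,y)=(0,0): 5·0+6·0=0≤8, 6·0+3·0=0≤20, objective 0.
No feasible integer point exceeds 5.

5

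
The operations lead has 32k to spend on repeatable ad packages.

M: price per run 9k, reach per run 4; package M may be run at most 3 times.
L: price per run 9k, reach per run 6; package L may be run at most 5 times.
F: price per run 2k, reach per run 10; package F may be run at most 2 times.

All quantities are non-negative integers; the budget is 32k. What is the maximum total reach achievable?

38

Take 3×L and 2×F: price 31 ≤ 32, reach 3·6 + 2·10 = 38.
F has the best ratio (10/2) and is taken to its limit of 2; remaining capacity is filled optimally with the others.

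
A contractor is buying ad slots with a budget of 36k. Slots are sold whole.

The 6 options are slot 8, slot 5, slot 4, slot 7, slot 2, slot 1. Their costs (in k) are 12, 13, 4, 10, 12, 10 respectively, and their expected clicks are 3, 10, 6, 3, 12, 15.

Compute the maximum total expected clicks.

37

slot 4 + slot 7 + slot 2 + slot 1: cost 4 + 10 + 12 + 10 = 36 ≤ 36, expected clicks 6 + 3 + 12 + 15 = 36.
slot 5 + slot 2 + slot 1: cost 13 + 12 + 10 = 35 ≤ 36, expected clicks 10 + 12 + 15 = 37.
Best is slot 5, slot 2, and slot 1 with total expected clicks 37.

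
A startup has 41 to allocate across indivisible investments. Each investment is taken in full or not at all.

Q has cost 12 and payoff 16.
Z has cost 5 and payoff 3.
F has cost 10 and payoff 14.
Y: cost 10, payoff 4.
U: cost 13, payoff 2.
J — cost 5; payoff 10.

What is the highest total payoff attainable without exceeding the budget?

44

Allowing fractional choices, the relaxed optimum would be about 46.6, but investments are indivisible.
Q + F + U + J: cost 12 + 10 + 13 + 5 = 40 ≤ 41, payoff 16 + 14 + 2 + 10 = 42.
Q + Z + F + J: cost 12 + 5 + 10 + 5 = 32 ≤ 41, payoff 16 + 3 + 14 + 10 = 43.
Q + F + Y + J: cost 12 + 10 + 10 + 5 = 37 ≤ 41, payoff 16 + 14 + 4 + 10 = 44.
Best is Q, F, Y, and J with total payoff 44.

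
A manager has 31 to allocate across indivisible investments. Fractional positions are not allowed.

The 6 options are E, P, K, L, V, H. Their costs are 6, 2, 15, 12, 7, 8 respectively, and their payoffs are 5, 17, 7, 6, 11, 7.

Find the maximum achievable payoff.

41

E + P + V + H: cost 6 + 2 + 7 + 8 = 23 ≤ 31, payoff 5 + 17 + 11 + 7 = 40.
P + L + V + H: cost 2 + 12 + 7 + 8 = 29 ≤ 31, payoff 17 + 6 + 11 + 7 = 41.
Best is P, L, V, and H with total payoff 41.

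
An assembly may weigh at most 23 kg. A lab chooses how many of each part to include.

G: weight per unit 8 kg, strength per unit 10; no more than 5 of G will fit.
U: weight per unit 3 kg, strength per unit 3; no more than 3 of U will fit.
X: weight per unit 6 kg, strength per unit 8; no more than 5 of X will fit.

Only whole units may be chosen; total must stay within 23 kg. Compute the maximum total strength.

Take 1×G, 1×U, and 2×X: weight 23 ≤ 23, strength 1·10 + 1·3 + 2·8 = 29.
No other integer combination yields more.

29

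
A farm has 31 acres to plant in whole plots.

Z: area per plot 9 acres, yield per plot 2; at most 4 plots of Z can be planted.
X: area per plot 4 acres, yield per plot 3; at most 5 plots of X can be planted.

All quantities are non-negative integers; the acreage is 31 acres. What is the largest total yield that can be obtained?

17

Take 1×Z and 5×X: area 29 ≤ 31, yield 1·2 + 5·3 = 17.
X has the best ratio (3/4) and is taken to its limit of 5; remaining capacity is filled optimally with the others.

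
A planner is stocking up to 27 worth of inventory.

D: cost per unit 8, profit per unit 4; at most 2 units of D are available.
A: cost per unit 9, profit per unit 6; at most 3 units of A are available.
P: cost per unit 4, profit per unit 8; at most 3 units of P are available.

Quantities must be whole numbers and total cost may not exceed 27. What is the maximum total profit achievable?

30

P has the best ratio (8/4); taking only P gives at most 3×8 = 24 (stopped by the supply cap of 3).
Mixing does better — 1×A and 3×P: cost 21 ≤ 27, profit 1·6 + 3·8 = 30.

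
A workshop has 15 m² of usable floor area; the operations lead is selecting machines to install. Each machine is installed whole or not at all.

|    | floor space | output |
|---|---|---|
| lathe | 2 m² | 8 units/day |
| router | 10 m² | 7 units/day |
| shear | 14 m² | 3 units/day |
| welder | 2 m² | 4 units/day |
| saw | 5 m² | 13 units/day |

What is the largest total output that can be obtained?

Allowing fractional choices, the relaxed optimum would be about 29.2, but machines are indivisible.
lathe + welder + saw: floor space 2 + 2 + 5 = 9 ≤ 15, output 8 + 4 + 13 = 25.
lathe + saw: floor space 2 + 5 = 7 ≤ 15, output 8 + 13 = 21.
Best is lathe, welder, and saw with total output 25.

25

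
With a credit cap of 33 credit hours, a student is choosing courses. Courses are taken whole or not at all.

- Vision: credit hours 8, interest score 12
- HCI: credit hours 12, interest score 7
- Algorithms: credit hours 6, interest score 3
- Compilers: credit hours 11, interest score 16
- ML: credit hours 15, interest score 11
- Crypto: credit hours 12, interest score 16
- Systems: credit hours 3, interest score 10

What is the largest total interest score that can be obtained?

45

This is a 0-1 knapsack instance.
Allowing fractional choices, the relaxed optimum would be about 52.7, but courses are indivisible.
Algorithms + Compilers + Crypto + Systems: credit hours 6 + 11 + 12 + 3 = 32 ≤ 33, interest score 3 + 16 + 16 + 10 = 45.
Compilers + Crypto + Systems: credit hours 11 + 12 + 3 = 26 ≤ 33, interest score 16 + 16 + 10 = 42.
Vision + Compilers + Crypto: credit hours 8 + 11 + 12 = 31 ≤ 33, interest score 12 + 16 + 16 = 44.
Best is Algorithms, Compilers, Crypto, and Systems with total interest score 45.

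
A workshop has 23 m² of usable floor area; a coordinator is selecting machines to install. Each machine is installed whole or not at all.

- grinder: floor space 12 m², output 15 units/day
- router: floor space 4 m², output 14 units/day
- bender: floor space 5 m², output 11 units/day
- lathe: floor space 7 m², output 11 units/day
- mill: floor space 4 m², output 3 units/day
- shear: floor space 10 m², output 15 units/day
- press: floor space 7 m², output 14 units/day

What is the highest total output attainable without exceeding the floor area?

50

Take router, bender, lathe, and press: floor space 4 + 5 + 7 + 7 = 23 ≤ 23, output 14 + 11 + 11 + 14 = 50.
No other feasible combination does better.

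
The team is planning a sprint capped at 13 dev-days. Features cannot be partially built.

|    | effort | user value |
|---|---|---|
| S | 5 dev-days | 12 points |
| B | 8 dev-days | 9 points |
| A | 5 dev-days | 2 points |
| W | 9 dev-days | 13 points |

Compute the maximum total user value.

This is a 0-1 knapsack instance.
S + B: effort 5 + 8 = 13 ≤ 13, user value 12 + 9 = 21.
S + A: effort 5 + 5 = 10 ≤ 13, user value 12 + 2 = 14.
W: effort 9 ≤ 13, user value 13.
Best is S and B with total user value 21.

21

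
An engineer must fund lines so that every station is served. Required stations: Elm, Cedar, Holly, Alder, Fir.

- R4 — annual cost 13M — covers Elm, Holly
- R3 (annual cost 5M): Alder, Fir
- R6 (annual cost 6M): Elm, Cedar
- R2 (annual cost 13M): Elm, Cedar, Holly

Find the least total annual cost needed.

The greedy cost-per-new-station heuristic would pick R3, R6, and R4 for 24, but a cheaper cover exists.
Choose R3 and R2: together they cover Elm, Cedar, Holly, Alder, Fir — every station.
Total annual cost: 5 + 13 = 18.
No cover costs less than 18.

18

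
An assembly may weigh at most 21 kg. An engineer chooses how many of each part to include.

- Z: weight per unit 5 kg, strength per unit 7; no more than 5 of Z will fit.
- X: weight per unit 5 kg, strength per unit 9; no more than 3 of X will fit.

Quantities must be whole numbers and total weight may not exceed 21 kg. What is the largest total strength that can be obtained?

This is a bounded integer knapsack.
Take 1×Z and 3×X: weight 20 ≤ 21, strength 1·7 + 3·9 = 34.
X has the best ratio (9/5) and is taken to its limit of 3; remaining capacity is filled optimally with the others.

34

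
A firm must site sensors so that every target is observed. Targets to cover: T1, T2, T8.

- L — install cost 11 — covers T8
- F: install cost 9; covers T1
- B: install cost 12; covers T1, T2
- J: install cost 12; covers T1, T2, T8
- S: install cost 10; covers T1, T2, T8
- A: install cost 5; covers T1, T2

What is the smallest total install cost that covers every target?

S alone covers T1, T2, T8 — every target.
Total install cost: 10.

10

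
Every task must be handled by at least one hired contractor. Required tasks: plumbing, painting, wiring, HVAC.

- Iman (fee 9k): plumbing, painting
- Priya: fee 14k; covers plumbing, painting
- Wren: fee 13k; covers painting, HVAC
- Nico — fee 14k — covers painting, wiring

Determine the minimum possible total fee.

Choose Iman, Wren, and Nico: together they cover plumbing, painting, wiring, HVAC — every task.
Total fee: 9 + 13 + 14 = 36.

36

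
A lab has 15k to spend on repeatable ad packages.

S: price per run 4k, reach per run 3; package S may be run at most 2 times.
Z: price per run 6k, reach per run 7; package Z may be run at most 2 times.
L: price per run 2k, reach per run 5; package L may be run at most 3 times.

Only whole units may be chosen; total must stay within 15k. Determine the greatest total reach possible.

22

This is a bounded integer knapsack.
L has the best ratio (5/2); taking only L gives at most 3×5 = 15 (stopped by the supply cap of 3).
Mixing does better — 1×Z and 3×L: price 12 ≤ 15, reach 1·7 + 3·5 = 22.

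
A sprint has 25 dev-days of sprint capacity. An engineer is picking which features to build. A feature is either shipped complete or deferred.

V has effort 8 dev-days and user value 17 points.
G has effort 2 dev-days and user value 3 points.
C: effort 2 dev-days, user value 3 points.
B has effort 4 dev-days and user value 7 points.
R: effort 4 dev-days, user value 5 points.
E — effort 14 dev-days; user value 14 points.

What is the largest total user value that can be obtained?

35

V + C + E: effort 8 + 2 + 14 = 24 ≤ 25, user value 17 + 3 + 14 = 34.
V + G + E: effort 8 + 2 + 14 = 24 ≤ 25, user value 17 + 3 + 14 = 34.
V + G + C + B + R: effort 8 + 2 + 2 + 4 + 4 = 20 ≤ 25, user value 17 + 3 + 3 + 7 + 5 = 35.
Best is V, G, C, B, and R with total user value 35.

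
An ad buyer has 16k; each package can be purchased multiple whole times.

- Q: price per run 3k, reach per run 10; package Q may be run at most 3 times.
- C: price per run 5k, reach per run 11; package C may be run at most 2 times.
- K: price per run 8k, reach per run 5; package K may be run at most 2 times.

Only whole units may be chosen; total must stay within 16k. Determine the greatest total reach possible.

42

3×Q and 1×C: price 14 ≤ 16, reach 3·10 + 1·11 = 41.
2×Q and 2×C: price 16 ≤ 16, reach 2·10 + 2·11 = 42.
Best is 42.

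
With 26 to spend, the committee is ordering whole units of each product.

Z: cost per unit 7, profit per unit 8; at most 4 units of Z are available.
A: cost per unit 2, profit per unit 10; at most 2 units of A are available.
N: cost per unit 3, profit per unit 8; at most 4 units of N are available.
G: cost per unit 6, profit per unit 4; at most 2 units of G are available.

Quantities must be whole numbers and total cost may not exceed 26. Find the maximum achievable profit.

2×A, 4×N, and 1×G: cost 22 ≤ 26, profit 2·10 + 4·8 + 1·4 = 56.
1×Z, 2×A, and 4×N: cost 23 ≤ 26, profit 1·8 + 2·10 + 4·8 = 60.
Best is 60.

60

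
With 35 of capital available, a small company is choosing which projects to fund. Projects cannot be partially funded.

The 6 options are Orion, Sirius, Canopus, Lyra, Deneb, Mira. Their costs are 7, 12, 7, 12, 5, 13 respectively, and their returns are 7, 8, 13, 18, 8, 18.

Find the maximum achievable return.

Take Canopus, Lyra, and Mira: cost 7 + 12 + 13 = 32 ≤ 35, return 13 + 18 + 18 = 49.
No other feasible combination does better.

49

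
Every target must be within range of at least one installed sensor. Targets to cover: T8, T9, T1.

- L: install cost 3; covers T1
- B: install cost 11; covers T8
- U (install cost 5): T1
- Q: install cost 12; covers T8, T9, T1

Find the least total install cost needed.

12

This is a weighted set-cover instance.
The greedy cost-per-new-target heuristic would pick L and Q for 15, but a cheaper cover exists.
Q alone covers T8, T9, T1 — every target.
Total install cost: 12.
No cover costs less than 12.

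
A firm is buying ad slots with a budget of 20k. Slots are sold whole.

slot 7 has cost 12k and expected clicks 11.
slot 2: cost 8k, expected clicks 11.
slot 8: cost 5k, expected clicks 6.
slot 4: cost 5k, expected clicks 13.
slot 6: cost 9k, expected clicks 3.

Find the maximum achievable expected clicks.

Allowing fractional choices, the relaxed optimum would be about 31.8, but ad slots are indivisible.
slot 7 + slot 4: cost 12 + 5 = 17 ≤ 20, expected clicks 11 + 13 = 24.
slot 2 + slot 4: cost 8 + 5 = 13 ≤ 20, expected clicks 11 + 13 = 24.
slot 2 + slot 8 + slot 4: cost 8 + 5 + 5 = 18 ≤ 20, expected clicks 11 + 6 + 13 = 30.
Best is slot 2, slot 8, and slot 4 with total expected clicks 30.

30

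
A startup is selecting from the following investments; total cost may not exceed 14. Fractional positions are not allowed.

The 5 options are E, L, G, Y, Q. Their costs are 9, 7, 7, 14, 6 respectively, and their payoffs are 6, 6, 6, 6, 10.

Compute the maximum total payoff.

16

This is an integer program with binary decision variables.
Allowing fractional choices, the relaxed optimum would be about 16.9, but investments are indivisible.
L + G: cost 7 + 7 = 14 ≤ 14, payoff 6 + 6 = 12.
G + Q: cost 7 + 6 = 13 ≤ 14, payoff 6 + 10 = 16.
L + Q: cost 7 + 6 = 13 ≤ 14, payoff 6 + 10 = 16.
The maximum payoff is 16; one optimal choice is L and Q.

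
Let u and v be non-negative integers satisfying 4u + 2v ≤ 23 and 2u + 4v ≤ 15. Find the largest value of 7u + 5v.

40

(u,v)=(5,1): 4·5+2·1=22≤23, 2·5+4·1=14≤15, objective 40.
(u,v)=(5,0): 4·5+2·0=20≤23, 2·5+4·0=10≤15, objective 35.
(u,v)=(4,1): 4·4+2·1=18≤23, 2·4+4·1=12≤15, objective 33.
No feasible integer point exceeds 40.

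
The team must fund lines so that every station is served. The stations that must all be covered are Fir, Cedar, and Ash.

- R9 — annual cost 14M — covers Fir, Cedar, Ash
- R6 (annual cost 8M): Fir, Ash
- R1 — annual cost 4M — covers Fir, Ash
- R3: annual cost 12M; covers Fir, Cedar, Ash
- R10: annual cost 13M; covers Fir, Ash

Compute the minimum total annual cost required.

12

The greedy cost-per-new-station heuristic would pick R1 and R3 for 16, but a cheaper cover exists.
R3 alone covers Fir, Cedar, Ash — every station.
Total annual cost: 12.
No cover costs less than 12.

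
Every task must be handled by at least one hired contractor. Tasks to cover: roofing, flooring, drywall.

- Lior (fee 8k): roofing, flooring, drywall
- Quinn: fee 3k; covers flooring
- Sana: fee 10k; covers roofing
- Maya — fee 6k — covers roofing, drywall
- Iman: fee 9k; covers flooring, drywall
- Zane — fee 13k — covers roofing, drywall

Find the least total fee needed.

8

This is an integer covering problem.
Lior alone covers roofing, flooring, drywall — every task.
Total fee: 8.
No cover costs less than 8.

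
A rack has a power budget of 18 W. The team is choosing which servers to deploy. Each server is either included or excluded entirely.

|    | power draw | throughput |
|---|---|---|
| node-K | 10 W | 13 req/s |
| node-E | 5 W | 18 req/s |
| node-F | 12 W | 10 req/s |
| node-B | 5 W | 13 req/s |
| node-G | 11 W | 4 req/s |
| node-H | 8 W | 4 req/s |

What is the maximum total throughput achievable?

Allowing fractional choices, the relaxed optimum would be about 41.4, but servers are indivisible.
node-K + node-E: power draw 10 + 5 = 15 ≤ 18, throughput 13 + 18 = 31.
node-E + node-B + node-H: power draw 5 + 5 + 8 = 18 ≤ 18, throughput 18 + 13 + 4 = 35.
node-E + node-B: power draw 5 + 5 = 10 ≤ 18, throughput 18 + 13 = 31.
Best is node-E, node-B, and node-H with total throughput 35.

35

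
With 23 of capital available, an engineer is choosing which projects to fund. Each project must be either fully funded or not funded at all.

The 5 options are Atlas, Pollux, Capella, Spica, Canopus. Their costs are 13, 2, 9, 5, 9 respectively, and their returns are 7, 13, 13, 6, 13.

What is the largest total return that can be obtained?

39

Take Pollux, Capella, and Canopus: cost 2 + 9 + 9 = 20 ≤ 23, return 13 + 13 + 13 = 39.
No other feasible combination does better.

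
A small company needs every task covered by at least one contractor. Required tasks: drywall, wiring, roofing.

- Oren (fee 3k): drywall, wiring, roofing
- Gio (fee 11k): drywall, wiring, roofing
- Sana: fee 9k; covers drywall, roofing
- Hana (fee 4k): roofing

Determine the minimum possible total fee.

3

Oren alone covers drywall, wiring, roofing — every task.
Total fee: 3.
No cover costs less than 3.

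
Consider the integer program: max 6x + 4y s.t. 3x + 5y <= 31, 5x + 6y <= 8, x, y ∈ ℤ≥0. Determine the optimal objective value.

Relaxing integrality, the LP optimum is 9.60 at (x,y) = (1.6, 0), which is not an integer point.
(x,y)=(1,0): 3·1+5·0=3≤31, 5·1+6·0=5≤8, objective 6.
(x,y)=(0,1): 3·0+5·1=5≤31, 5·0+6·1=6≤8, objective 4.
(x,y)=(0,0): 3·0+5·0=0≤31, 5·0+6·0=0≤8, objective 0.
Maximum is 6 at (x,y)=(1,0).

6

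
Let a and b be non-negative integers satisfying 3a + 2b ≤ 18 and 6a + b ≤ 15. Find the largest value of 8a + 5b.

(a,b)=(0,9): 3·0+2·9=18≤18, 6·0+1·9=9≤15, objective 45.
(a,b)=(1,7): 3·1+2·7=17≤18, 6·1+1·7=13≤15, objective 43.
The best lattice point is (0,9), giving 45.

45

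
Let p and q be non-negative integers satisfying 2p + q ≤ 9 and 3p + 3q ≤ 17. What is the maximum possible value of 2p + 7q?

The continuous relaxation peaks at (0, 5.67) with value 39.67; rounding to a feasible lattice point costs some objective.
(p,q)=(0,5): 2·0+1·5=5≤9, 3·0+3·5=15≤17, objective 35.
(p,q)=(1,4): 2·1+1·4=6≤9, 3·1+3·4=15≤17, objective 30.
(p,q)=(0,4): 2·0+1·4=4≤9, 3·0+3·4=12≤17, objective 28.
The best lattice point is (0,5), giving 35.

35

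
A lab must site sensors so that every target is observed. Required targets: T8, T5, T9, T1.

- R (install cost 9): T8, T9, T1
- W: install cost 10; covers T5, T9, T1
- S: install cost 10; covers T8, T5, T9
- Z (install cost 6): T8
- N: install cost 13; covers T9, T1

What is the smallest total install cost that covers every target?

This is a weighted set-cover instance.
The greedy cost-per-new-target heuristic would pick R and W for 19, but a cheaper cover exists.
Choose W and Z: together they cover T8, T5, T9, T1 — every target.
Total install cost: 10 + 6 = 16.
No cover costs less than 16.

16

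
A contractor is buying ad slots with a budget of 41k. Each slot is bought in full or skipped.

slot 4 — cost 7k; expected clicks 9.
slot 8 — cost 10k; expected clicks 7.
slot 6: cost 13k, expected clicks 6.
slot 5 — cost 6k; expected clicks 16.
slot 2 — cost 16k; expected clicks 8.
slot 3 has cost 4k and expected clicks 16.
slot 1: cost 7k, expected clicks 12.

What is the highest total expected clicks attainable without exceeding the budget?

61

This is a 0-1 knapsack instance.
slot 4 + slot 5 + slot 2 + slot 3 + slot 1: cost 7 + 6 + 16 + 4 + 7 = 40 ≤ 41, expected clicks 9 + 16 + 8 + 16 + 12 = 61.
slot 4 + slot 8 + slot 5 + slot 3 + slot 1: cost 7 + 10 + 6 + 4 + 7 = 34 ≤ 41, expected clicks 9 + 7 + 16 + 16 + 12 = 60.
Best is slot 4, slot 5, slot 2, slot 3, and slot 1 with total expected clicks 61.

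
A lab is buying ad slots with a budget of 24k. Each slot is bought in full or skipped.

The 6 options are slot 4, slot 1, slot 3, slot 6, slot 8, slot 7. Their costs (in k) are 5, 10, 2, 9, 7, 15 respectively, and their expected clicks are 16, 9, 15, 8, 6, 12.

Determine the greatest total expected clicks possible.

46

This is a 0-1 knapsack instance.
Allowing fractional choices, the relaxed optimum would be about 46.2, but ad slots are indivisible.
slot 4 + slot 3 + slot 6 + slot 8: cost 5 + 2 + 9 + 7 = 23 ≤ 24, expected clicks 16 + 15 + 8 + 6 = 45.
slot 4 + slot 1 + slot 3 + slot 8: cost 5 + 10 + 2 + 7 = 24 ≤ 24, expected clicks 16 + 9 + 15 + 6 = 46.
Best is slot 4, slot 1, slot 3, and slot 8 with total expected clicks 46.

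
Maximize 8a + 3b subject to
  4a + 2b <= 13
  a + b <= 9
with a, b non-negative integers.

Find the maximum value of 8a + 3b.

24

The continuous relaxation peaks at (3.25, 0) with value 26.00; rounding to a feasible lattice point costs some objective.
(a,b)=(3,0): 4·3+2·0=12≤13, 1·3+1·0=3≤9, objective 24.
(a,b)=(2,1): 4·2+2·1=10≤13, 1·2+1·1=3≤9, objective 19.
(a,b)=(2,0): 4·2+2·0=8≤13, 1·2+1·0=2≤9, objective 16.
Maximum is 24 at (a,b)=(3,0).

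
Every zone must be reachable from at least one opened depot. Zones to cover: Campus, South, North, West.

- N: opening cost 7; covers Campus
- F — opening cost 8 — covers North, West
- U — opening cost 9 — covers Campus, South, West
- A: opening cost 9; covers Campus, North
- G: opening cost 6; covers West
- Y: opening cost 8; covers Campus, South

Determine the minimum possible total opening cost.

16

The greedy cost-per-new-zone heuristic would pick U and F for 17, but a cheaper cover exists.
Choose F and Y: together they cover Campus, South, North, West — every zone.
Total opening cost: 8 + 8 = 16.
No cover costs less than 16.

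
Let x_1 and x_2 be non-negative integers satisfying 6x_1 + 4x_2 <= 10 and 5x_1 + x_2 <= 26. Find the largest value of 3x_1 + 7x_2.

Relaxing integrality, the LP optimum is 17.50 at (x_1,x_2) = (0, 2.5), which is not an integer point.
(x_1,x_2)=(0,2) is feasible, giving 14.
(x_1,x_2)=(1,1) is feasible, giving 10.
(x_1,x_2)=(0,1) is feasible, giving 7.
Maximum is 14 at (x_1,x_2)=(0,2).

14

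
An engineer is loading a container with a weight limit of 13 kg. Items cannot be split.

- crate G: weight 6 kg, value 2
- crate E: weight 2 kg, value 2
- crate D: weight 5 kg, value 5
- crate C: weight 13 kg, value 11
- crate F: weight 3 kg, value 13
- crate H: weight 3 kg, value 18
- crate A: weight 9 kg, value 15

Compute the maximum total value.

38

Allowing fractional choices, the relaxed optimum would be about 42.7, but items are indivisible.
crate D + crate F + crate H: weight 5 + 3 + 3 = 11 ≤ 13, value 5 + 13 + 18 = 36.
crate E + crate D + crate F + crate H: weight 2 + 5 + 3 + 3 = 13 ≤ 13, value 2 + 5 + 13 + 18 = 38.
Best is crate E, crate D, crate F, and crate H with total value 38.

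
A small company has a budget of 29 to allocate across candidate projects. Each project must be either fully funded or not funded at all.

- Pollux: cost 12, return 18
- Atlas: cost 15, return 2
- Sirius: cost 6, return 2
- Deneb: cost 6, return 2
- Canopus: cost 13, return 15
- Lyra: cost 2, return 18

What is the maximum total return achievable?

51

This is a 0-1 knapsack instance.
Allowing fractional choices, the relaxed optimum would be about 51.7, but projects are indivisible.
Pollux + Sirius + Lyra: cost 12 + 6 + 2 = 20 ≤ 29, return 18 + 2 + 18 = 38.
Pollux + Sirius + Deneb + Lyra: cost 12 + 6 + 6 + 2 = 26 ≤ 29, return 18 + 2 + 2 + 18 = 40.
Pollux + Canopus + Lyra: cost 12 + 13 + 2 = 27 ≤ 29, return 18 + 15 + 18 = 51.
Best is Pollux, Canopus, and Lyra with total return 51.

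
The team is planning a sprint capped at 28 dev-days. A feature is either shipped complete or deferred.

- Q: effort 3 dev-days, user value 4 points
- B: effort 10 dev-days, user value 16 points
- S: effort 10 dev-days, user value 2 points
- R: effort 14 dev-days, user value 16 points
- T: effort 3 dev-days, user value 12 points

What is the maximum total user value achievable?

44

Allowing fractional choices, the relaxed optimum would be about 45.7, but features are indivisible.
Q + B + R: effort 3 + 10 + 14 = 27 ≤ 28, user value 4 + 16 + 16 = 36.
B + R + T: effort 10 + 14 + 3 = 27 ≤ 28, user value 16 + 16 + 12 = 44.
Best is B, R, and T with total user value 44.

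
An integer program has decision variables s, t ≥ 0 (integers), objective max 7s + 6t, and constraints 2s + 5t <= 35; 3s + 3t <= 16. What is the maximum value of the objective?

(s,t)=(5,0): 2·5+5·0=10≤35, 3·5+3·0=15≤16, objective 35.
(s,t)=(4,1): 2·4+5·1=13≤35, 3·4+3·1=15≤16, objective 34.
(s,t)=(4,0): 2·4+5·0=8≤35, 3·4+3·0=12≤16, objective 28.
The best lattice point is (5,0), giving 35.

35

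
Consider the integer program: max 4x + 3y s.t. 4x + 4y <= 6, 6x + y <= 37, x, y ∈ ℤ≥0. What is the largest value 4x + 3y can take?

4

Relaxing integrality, the LP optimum is 6.00 at (x,y) = (1.5, 0), which is not an integer point.
(x,y)=(1,0): 4·1+4·0=4≤6, 6·1+1·0=6≤37, objective 4.
(x,y)=(0,1): 4·0+4·1=4≤6, 6·0+1·1=1≤37, objective 3.
(x,y)=(0,0): 4·0+4·0=0≤6, 6·0+1·0=0≤37, objective 0.
Maximum is 4 at (x,y)=(1,0).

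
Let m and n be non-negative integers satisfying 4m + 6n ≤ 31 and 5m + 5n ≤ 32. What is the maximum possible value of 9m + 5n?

54

The continuous relaxation peaks at (6.4, 0) with value 57.60; rounding to a feasible lattice point costs some objective.
(m,n)=(6,0): 4·6+6·0=24≤31, 5·6+5·0=30≤32, objective 54.
(m,n)=(5,1): 4·5+6·1=26≤31, 5·5+5·1=30≤32, objective 50.
(m,n)=(5,0): 4·5+6·0=20≤31, 5·5+5·0=25≤32, objective 45.
Maximum is 54 at (m,n)=(6,0).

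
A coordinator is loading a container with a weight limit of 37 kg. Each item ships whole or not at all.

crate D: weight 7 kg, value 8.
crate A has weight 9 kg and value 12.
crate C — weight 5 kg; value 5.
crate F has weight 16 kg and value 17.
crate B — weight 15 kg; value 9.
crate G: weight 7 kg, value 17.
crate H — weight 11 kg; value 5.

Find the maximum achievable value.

51

crate A + crate C + crate F + crate G: weight 9 + 5 + 16 + 7 = 37 ≤ 37, value 12 + 5 + 17 + 17 = 51.
crate D + crate C + crate F + crate G: weight 7 + 5 + 16 + 7 = 35 ≤ 37, value 8 + 5 + 17 + 17 = 47.
Best is crate A, crate C, crate F, and crate G with total value 51.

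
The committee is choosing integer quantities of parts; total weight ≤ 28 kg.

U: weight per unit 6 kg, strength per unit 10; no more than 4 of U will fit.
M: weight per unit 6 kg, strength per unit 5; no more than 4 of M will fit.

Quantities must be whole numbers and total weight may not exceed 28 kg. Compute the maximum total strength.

40

3×U and 1×M: weight 24 ≤ 28, strength 3·10 + 1·5 = 35.
4×U: weight 24 ≤ 28, strength 4·10 = 40.
Best is 40.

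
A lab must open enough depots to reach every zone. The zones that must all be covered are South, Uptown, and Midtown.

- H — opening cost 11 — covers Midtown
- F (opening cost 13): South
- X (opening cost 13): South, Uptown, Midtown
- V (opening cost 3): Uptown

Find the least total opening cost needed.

13

The greedy cost-per-new-zone heuristic would pick V and X for 16, but a cheaper cover exists.
X alone covers South, Uptown, Midtown — every zone.
Total opening cost: 13.
No cover costs less than 13.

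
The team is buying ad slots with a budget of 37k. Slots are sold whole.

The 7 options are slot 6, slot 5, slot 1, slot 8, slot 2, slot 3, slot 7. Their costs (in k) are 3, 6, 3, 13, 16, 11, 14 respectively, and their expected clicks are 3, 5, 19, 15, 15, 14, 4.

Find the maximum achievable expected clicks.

56

Allowing fractional choices, the relaxed optimum would be about 57.6, but ad slots are indivisible.
slot 5 + slot 1 + slot 8 + slot 3: cost 6 + 3 + 13 + 11 = 33 ≤ 37, expected clicks 5 + 19 + 15 + 14 = 53.
slot 6 + slot 5 + slot 1 + slot 8 + slot 3: cost 3 + 6 + 3 + 13 + 11 = 36 ≤ 37, expected clicks 3 + 5 + 19 + 15 + 14 = 56.
slot 5 + slot 1 + slot 2 + slot 3: cost 6 + 3 + 16 + 11 = 36 ≤ 37, expected clicks 5 + 19 + 15 + 14 = 53.
Best is slot 6, slot 5, slot 1, slot 8, and slot 3 with total expected clicks 56.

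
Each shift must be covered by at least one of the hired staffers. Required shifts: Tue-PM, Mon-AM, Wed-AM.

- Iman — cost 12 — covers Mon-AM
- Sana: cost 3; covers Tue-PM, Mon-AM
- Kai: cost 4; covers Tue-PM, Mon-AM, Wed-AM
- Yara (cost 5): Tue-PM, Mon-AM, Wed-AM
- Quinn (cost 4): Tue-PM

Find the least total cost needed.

This is an integer covering problem.
Kai alone covers Tue-PM, Mon-AM, Wed-AM — every shift.
Total cost: 4.
No cover costs less than 4.

4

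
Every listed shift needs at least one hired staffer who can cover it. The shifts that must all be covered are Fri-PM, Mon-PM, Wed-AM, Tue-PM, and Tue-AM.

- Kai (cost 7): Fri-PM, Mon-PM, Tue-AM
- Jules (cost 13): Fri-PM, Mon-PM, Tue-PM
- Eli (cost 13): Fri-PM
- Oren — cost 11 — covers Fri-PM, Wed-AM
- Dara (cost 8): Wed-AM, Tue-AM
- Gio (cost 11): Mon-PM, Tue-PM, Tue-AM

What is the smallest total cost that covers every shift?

21

Choose Jules and Dara: together they cover Fri-PM, Mon-PM, Wed-AM, Tue-PM, Tue-AM — every shift.
Total cost: 13 + 8 = 21.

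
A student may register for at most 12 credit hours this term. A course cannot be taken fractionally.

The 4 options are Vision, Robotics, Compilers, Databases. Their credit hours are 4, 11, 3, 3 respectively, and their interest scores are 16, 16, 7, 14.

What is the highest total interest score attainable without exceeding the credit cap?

Take Vision, Compilers, and Databases: credit hours 4 + 3 + 3 = 10 ≤ 12, interest score 16 + 7 + 14 = 37.
No other feasible combination does better.

37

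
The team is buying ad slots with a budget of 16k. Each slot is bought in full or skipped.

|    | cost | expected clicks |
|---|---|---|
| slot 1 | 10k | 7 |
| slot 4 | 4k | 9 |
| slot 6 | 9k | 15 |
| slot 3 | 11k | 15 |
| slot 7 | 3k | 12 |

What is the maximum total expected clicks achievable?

36

slot 6 + slot 7: cost 9 + 3 = 12 ≤ 16, expected clicks 15 + 12 = 27.
slot 4 + slot 6 + slot 7: cost 4 + 9 + 3 = 16 ≤ 16, expected clicks 9 + 15 + 12 = 36.
Best is slot 4, slot 6, and slot 7 with total expected clicks 36.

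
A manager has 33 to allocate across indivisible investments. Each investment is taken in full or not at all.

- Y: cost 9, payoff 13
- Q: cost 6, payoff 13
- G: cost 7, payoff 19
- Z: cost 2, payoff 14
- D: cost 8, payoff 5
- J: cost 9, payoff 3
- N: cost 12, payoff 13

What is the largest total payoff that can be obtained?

64

Allowing fractional choices, the relaxed optimum would be about 68.8, but investments are indivisible.
Y + Q + G + Z: cost 9 + 6 + 7 + 2 = 24 ≤ 33, payoff 13 + 13 + 19 + 14 = 59.
Y + Q + G + Z + J: cost 9 + 6 + 7 + 2 + 9 = 33 ≤ 33, payoff 13 + 13 + 19 + 14 + 3 = 62.
Y + Q + G + Z + D: cost 9 + 6 + 7 + 2 + 8 = 32 ≤ 33, payoff 13 + 13 + 19 + 14 + 5 = 64.
Best is Y, Q, G, Z, and D with total payoff 64.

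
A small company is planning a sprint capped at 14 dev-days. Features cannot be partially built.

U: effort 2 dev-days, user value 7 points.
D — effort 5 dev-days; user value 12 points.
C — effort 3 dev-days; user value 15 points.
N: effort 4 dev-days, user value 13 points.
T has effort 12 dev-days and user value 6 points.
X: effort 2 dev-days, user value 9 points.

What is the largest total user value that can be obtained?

Treat it as a binary knapsack problem.
D + C + N + X: effort 5 + 3 + 4 + 2 = 14 ≤ 14, user value 12 + 15 + 13 + 9 = 49.
U + C + N + X: effort 2 + 3 + 4 + 2 = 11 ≤ 14, user value 7 + 15 + 13 + 9 = 44.
U + D + C + N: effort 2 + 5 + 3 + 4 = 14 ≤ 14, user value 7 + 12 + 15 + 13 = 47.
Best is D, C, N, and X with total user value 49.

49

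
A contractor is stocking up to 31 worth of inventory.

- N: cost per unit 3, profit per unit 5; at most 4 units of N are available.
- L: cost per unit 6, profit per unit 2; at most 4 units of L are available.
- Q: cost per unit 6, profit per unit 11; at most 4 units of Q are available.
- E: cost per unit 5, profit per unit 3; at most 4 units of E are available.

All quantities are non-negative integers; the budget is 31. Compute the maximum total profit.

This is a bounded integer knapsack.
Q has the best ratio (11/6); taking only Q gives at most 4×11 = 44 (stopped by the supply cap of 4).
Mixing does better — 2×N and 4×Q: cost 30 ≤ 31, profit 2·5 + 4·11 = 54.

54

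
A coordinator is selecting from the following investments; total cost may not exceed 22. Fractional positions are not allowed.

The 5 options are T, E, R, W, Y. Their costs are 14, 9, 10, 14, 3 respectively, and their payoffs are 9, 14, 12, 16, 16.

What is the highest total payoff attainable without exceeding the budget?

42

This is an integer program with binary decision variables.
Take E, R, and Y: cost 9 + 10 + 3 = 22 ≤ 22, payoff 14 + 12 + 16 = 42.
No other feasible combination does better.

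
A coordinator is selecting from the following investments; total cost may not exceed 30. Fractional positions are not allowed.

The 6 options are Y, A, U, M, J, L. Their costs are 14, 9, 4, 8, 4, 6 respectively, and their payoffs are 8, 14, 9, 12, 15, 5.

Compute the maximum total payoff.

50

Treat it as a binary knapsack problem.
Allowing fractional choices, the relaxed optimum would be about 54.2, but investments are indivisible.
A + M + J + L: cost 9 + 8 + 4 + 6 = 27 ≤ 30, payoff 14 + 12 + 15 + 5 = 46.
Y + U + M + J: cost 14 + 4 + 8 + 4 = 30 ≤ 30, payoff 8 + 9 + 12 + 15 = 44.
A + U + M + J: cost 9 + 4 + 8 + 4 = 25 ≤ 30, payoff 14 + 9 + 12 + 15 = 50.
Best is A, U, M, and J with total payoff 50.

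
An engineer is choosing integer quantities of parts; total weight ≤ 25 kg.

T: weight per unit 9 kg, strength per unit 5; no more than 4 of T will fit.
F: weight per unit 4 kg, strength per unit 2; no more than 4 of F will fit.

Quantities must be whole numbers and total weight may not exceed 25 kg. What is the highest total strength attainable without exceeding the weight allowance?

13

1×T and 4×F: weight 25 ≤ 25, strength 1·5 + 4·2 = 13.
2×T and 1×F: weight 22 ≤ 25, strength 2·5 + 1·2 = 12.
Best is 13.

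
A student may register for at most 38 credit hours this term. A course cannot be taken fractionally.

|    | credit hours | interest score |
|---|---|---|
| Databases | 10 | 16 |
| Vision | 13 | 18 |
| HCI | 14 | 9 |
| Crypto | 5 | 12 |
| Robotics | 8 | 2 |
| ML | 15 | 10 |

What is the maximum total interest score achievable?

48

Allowing fractional choices, the relaxed optimum would be about 52.7, but courses are indivisible.
Databases + Vision + Crypto + Robotics: credit hours 10 + 13 + 5 + 8 = 36 ≤ 38, interest score 16 + 18 + 12 + 2 = 48.
Databases + Vision + Crypto: credit hours 10 + 13 + 5 = 28 ≤ 38, interest score 16 + 18 + 12 = 46.
Best is Databases, Vision, Crypto, and Robotics with total interest score 48.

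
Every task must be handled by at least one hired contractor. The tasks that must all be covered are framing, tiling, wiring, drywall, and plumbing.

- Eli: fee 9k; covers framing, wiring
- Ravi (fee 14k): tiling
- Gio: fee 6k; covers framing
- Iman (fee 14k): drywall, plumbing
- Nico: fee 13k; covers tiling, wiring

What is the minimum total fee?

33

This is an integer covering problem.
The greedy cost-per-new-task heuristic would pick Eli, Iman, and Nico for 36, but a cheaper cover exists.
Choose Gio, Iman, and Nico: together they cover framing, tiling, wiring, drywall, plumbing — every task.
Total fee: 6 + 14 + 13 = 33.
No cover costs less than 33.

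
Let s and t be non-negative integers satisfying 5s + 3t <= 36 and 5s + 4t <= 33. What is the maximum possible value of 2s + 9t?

72

The continuous relaxation peaks at (0, 8.25) with value 74.25; rounding to a feasible lattice point costs some objective.
(s,t)=(0,8): 5·0+3·8=24≤36, 5·0+4·8=32≤33, objective 72.
(s,t)=(1,7): 5·1+3·7=26≤36, 5·1+4·7=33≤33, objective 65.
(s,t)=(0,7): 5·0+3·7=21≤36, 5·0+4·7=28≤33, objective 63.
No feasible integer point exceeds 72.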